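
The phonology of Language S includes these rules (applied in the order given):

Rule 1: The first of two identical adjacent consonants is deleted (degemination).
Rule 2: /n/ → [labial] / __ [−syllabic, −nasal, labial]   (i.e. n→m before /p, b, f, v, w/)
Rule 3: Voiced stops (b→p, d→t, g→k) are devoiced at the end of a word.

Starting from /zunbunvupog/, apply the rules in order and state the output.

zumbumvupok

Rule 1 (degemination): no segment meets the environment; /zunbunvupog/ is unchanged.
Rule 2 (nasal place assimilation): /n/ precedes the labial consonant /b/, so it assimilates in place to [m]. /n/ precedes the labial consonant /v/, so it assimilates in place to [m]. /zunbunvupog/ → zumbumvupog.
Rule 3 (final devoicing): /g/ is a voiced stop in word-final position, so it devoices to [k]. /zumbumvupog/ → zumbumvupok.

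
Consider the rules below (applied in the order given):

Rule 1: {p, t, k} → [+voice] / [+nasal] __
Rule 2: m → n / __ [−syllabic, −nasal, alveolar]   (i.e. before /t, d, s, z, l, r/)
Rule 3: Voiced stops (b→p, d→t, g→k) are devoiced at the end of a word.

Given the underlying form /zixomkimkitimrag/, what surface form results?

zixomgimgitinrak

Rule 1 (post-nasal voicing): /k/ is a voiceless stop immediately after the nasal /m/, so it voices to [g]. /k/ is a voiceless stop immediately after the nasal /m/, so it voices to [g]. /zixomkimkitimrag/ → zixomgimgitimrag.
Rule 2 (nasal place assimilation): /m/ precedes the alveolar consonant /r/, so it assimilates in place to [n]. /zixomgimgitimrag/ → zixomgimgitinrag.
Rule 3 (final devoicing): /g/ is a voiced stop in word-final position, so it devoices to [k]. /zixomgimgitinrag/ → zixomgimgitinrak.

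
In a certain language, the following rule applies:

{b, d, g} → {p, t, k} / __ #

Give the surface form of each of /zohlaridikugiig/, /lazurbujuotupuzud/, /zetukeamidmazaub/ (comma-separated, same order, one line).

/zohlaridikugiig/: /g/ is a voiced stop in word-final position, so it devoices to [k]. → [zohlaridikugiik].
/lazurbujuotupuzud/: /d/ is a voiced stop in word-final position, so it devoices to [t]. → [lazurbujuotupuzut].
/zetukeamidmazaub/: /b/ is a voiced stop in word-final position, so it devoices to [p]. → [zetukeamidmazaup].

zohlaridikugiik, lazurbujuotupuzut, zetukeamidmazaup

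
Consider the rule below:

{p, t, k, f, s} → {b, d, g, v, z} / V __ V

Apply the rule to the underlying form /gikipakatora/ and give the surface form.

/k/ is a voiceless obstruent between vowels /i/ and /i/, so it voices to [g].
/p/ is a voiceless obstruent between vowels /i/ and /a/, so it voices to [b].
/k/ is a voiceless obstruent between vowels /a/ and /a/, so it voices to [g].
/t/ is a voiceless obstruent between vowels /a/ and /o/, so it voices to [d].
Surface form: [gigibagadora].

gigibagadora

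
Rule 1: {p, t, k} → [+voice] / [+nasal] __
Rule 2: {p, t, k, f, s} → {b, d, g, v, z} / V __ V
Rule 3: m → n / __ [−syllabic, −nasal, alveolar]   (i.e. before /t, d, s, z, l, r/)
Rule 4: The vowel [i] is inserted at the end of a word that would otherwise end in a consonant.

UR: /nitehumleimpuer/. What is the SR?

Rule 1 (post-nasal voicing): /p/ is a voiceless stop immediately after the nasal /m/, so it voices to [b]. /nitehumleimpuer/ → nitehumleimbuer.
Rule 2 (intervocalic voicing): /t/ is a voiceless obstruent between vowels /i/ and /e/, so it voices to [d]. /nitehumleimbuer/ → nidehumleimbuer.
Rule 3 (nasal place assimilation): /m/ precedes the alveolar consonant /l/, so it assimilates in place to [n]. /nidehumleimbuer/ → nidehunleimbuer.
Rule 4 (final i-epenthesis): the form ends in the consonant /r/, so [i] is inserted word-finally. /nidehunleimbuer/ → nidehunleimbueri.

nidehunleimbueri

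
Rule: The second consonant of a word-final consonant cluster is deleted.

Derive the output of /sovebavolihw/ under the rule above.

/w/ is the second consonant of a word-final cluster /hw/, so it deletes.
The other instances of /s/, /v/, /b/, /l/, /h/ do not occur in the required environment and remain unchanged.
Surface form: [sovebavolih].

sovebavolih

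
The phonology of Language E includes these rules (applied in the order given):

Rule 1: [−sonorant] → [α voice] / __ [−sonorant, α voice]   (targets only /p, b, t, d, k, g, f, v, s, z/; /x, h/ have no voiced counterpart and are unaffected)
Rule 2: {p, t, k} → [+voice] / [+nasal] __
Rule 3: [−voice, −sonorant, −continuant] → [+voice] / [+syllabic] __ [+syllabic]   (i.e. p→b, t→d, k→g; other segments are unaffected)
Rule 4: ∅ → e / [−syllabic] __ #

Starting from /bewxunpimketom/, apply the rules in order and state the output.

bewxunbimgedome

Rule 1 (regressive voicing assimilation): no segment meets the environment; /bewxunpimketom/ is unchanged.
Rule 2 (post-nasal voicing): /p/ is a voiceless stop immediately after the nasal /n/, so it voices to [b]. /k/ is a voiceless stop immediately after the nasal /m/, so it voices to [g]. /bewxunpimketom/ → bewxunbimgetom.
Rule 3 (intervocalic voicing): /t/ is a voiceless stop between vowels /e/ and /o/, so it voices to [d]. /bewxunbimgetom/ → bewxunbimgedom.
Rule 4 (final e-epenthesis): the form ends in the consonant /m/, so [e] is inserted word-finally. /bewxunbimgedom/ → bewxunbimgedome.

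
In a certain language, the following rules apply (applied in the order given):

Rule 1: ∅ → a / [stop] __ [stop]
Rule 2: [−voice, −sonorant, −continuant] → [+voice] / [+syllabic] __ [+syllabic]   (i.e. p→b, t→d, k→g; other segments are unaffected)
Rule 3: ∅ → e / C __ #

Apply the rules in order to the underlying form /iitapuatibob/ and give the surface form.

Rule 1 (stop-cluster a-epenthesis): no segment meets the environment; /iitapuatibob/ is unchanged.
Rule 2 (intervocalic voicing): /t/ is a voiceless stop between vowels /i/ and /a/, so it voices to [d]. /p/ is a voiceless stop between vowels /a/ and /u/, so it voices to [b]. /t/ is a voiceless stop between vowels /a/ and /i/, so it voices to [d]. /iitapuatibob/ → iidabuadibob.
Rule 3 (final e-epenthesis): the form ends in the consonant /b/, so [e] is inserted word-finally. /iidabuadibob/ → iidabuadibobe.

iidabuadibobe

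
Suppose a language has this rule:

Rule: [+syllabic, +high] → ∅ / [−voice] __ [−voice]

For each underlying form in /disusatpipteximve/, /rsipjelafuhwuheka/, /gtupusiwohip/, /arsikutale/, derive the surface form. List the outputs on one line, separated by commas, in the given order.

dissatppteximve, rspjelafhwuheka, gtpsiwohp, arsktale

/disusatpipteximve/: /u/ is a high vowel flanked by voiceless consonants /s/ and /s/, so it deletes. /i/ is a high vowel flanked by voiceless consonants /p/ and /p/, so it deletes. → [dissatppteximve].
/rsipjelafuhwuheka/: /i/ is a high vowel flanked by voiceless consonants /s/ and /p/, so it deletes. /u/ is a high vowel flanked by voiceless consonants /f/ and /h/, so it deletes. → [rspjelafhwuheka].
/gtupusiwohip/: /u/ is a high vowel flanked by voiceless consonants /t/ and /p/, so it deletes. /u/ is a high vowel flanked by voiceless consonants /p/ and /s/, so it deletes. /i/ is a high vowel flanked by voiceless consonants /h/ and /p/, so it deletes. → [gtpsiwohp].
/arsikutale/: /i/ is a high vowel flanked by voiceless consonants /s/ and /k/, so it deletes. /u/ is a high vowel flanked by voiceless consonants /k/ and /t/, so it deletes. → [arsktale].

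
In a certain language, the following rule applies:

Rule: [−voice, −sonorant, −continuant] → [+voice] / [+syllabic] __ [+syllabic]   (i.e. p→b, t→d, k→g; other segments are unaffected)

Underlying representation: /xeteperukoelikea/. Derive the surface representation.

xedeberugoeligea

/t/ is a voiceless stop between vowels /e/ and /e/, so it voices to [d].
/p/ is a voiceless stop between vowels /e/ and /e/, so it voices to [b].
/k/ is a voiceless stop between vowels /u/ and /o/, so it voices to [g].
/k/ is a voiceless stop between vowels /i/ and /e/, so it voices to [g].
Surface form: [xedeberugoeligea].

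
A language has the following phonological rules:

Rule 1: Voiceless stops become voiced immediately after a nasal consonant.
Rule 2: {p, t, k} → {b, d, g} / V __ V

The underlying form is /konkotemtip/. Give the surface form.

Rule 1 (post-nasal voicing): /k/ is a voiceless stop immediately after the nasal /n/, so it voices to [g]. /t/ is a voiceless stop immediately after the nasal /m/, so it voices to [d]. /konkotemtip/ → kongotemdip.
Rule 2 (intervocalic voicing): /t/ is a voiceless stop between vowels /o/ and /e/, so it voices to [d]. /kongotemdip/ → kongodemdip.

kongodemdip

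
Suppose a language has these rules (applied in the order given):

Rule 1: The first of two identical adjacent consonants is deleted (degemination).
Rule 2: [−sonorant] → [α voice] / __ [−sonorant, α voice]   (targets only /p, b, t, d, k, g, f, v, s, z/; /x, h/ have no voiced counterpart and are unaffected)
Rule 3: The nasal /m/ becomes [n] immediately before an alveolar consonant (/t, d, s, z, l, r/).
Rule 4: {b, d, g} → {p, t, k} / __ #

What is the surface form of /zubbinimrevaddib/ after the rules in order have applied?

zubininrevadip

Rule 1 (degemination): /bb/ is a geminate; the first /b/ deletes. /dd/ is a geminate; the first /d/ deletes. /zubbinimrevaddib/ → zubinimrevadib.
Rule 2 (regressive voicing assimilation): no segment meets the environment; /zubinimrevadib/ is unchanged.
Rule 3 (nasal place assimilation): /m/ precedes the alveolar consonant /r/, so it assimilates in place to [n]. /zubinimrevadib/ → zubininrevadib.
Rule 4 (final devoicing): /b/ is a voiced stop in word-final position, so it devoices to [p]. /zubininrevadib/ → zubininrevadip.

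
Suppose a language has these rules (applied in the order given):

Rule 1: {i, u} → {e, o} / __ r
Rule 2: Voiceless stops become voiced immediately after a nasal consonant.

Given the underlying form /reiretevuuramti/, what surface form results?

reeretevuoramdi

Rule 1 (pre-rhotic lowering): /i/ is a high vowel immediately before /r/, so it lowers to [e]. /u/ is a high vowel immediately before /r/, so it lowers to [o]. /reiretevuuramti/ → reeretevuoramti.
Rule 2 (post-nasal voicing): /t/ is a voiceless stop immediately after the nasal /m/, so it voices to [d]. /reeretevuoramti/ → reeretevuoramdi.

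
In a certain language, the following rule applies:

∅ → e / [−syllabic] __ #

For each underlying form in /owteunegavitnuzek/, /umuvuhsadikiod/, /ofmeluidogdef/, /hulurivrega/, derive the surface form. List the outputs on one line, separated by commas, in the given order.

owteunegavitnuzeke, umuvuhsadikiode, ofmeluidogdefe, hulurivrega

/owteunegavitnuzek/: the form ends in the consonant /k/, so [e] is inserted word-finally. → [owteunegavitnuzeke].
/umuvuhsadikiod/: the form ends in the consonant /d/, so [e] is inserted word-finally. → [umuvuhsadikiode].
/ofmeluidogdef/: the form ends in the consonant /f/, so [e] is inserted word-finally. → [ofmeluidogdefe].
/hulurivrega/: the rule's environment is not met; surfaces unchanged as [hulurivrega].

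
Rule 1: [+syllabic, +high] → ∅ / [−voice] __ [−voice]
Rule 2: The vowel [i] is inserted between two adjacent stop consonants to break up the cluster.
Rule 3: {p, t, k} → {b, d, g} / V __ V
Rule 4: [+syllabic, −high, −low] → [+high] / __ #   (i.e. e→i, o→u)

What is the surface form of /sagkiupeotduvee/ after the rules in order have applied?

Rule 1 (high vowel syncope): no segment meets the environment; /sagkiupeotduvee/ is unchanged.
Rule 2 (stop-cluster i-epenthesis): /g/ and /k/ form a stop–stop cluster, so [i] is inserted between them. /t/ and /d/ form a stop–stop cluster, so [i] is inserted between them. /sagkiupeotduvee/ → sagikiupeotiduvee.
Rule 3 (intervocalic voicing): /k/ is a voiceless stop between vowels /i/ and /i/, so it voices to [g]. /p/ is a voiceless stop between vowels /u/ and /e/, so it voices to [b]. /t/ is a voiceless stop between vowels /o/ and /i/, so it voices to [d]. /sagikiupeotiduvee/ → sagigiubeodiduvee.
Rule 4 (final vowel raising): /e/ is a mid vowel in word-final position, so it raises to [i]. /sagigiubeodiduvee/ → sagigiubeodiduvei.

sagigiubeodiduvei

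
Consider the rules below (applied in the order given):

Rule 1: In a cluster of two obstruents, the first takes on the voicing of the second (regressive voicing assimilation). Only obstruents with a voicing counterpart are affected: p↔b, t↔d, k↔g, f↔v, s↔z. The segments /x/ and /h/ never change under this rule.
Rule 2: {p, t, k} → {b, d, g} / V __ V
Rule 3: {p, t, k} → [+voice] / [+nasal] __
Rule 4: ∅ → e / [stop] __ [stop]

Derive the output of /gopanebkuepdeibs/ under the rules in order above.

Rule 1 (regressive voicing assimilation): /b/ precedes the voiceless obstruent /k/, so it devoices to [p] by assimilation. /p/ precedes the voiced obstruent /d/, so it voices to [b] by assimilation. /b/ precedes the voiceless obstruent /s/, so it devoices to [p] by assimilation. /gopanebkuepdeibs/ → gopanepkuebdeips.
Rule 2 (intervocalic voicing): /p/ is a voiceless stop between vowels /o/ and /a/, so it voices to [b]. /gopanepkuebdeips/ → gobanepkuebdeips.
Rule 3 (post-nasal voicing): no segment meets the environment; /gobanepkuebdeips/ is unchanged.
Rule 4 (stop-cluster e-epenthesis): /p/ and /k/ form a stop–stop cluster, so [e] is inserted between them. /b/ and /d/ form a stop–stop cluster, so [e] is inserted between them. /gobanepkuebdeips/ → gobanepekuebedeips.

gobanepekuebedeips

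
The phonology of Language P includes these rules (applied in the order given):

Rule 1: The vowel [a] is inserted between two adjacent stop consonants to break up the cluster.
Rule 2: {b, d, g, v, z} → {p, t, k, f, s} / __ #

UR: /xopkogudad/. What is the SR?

xopakogudat

Rule 1 (stop-cluster a-epenthesis): /p/ and /k/ form a stop–stop cluster, so [a] is inserted between them. /xopkogudad/ → xopakogudad.
Rule 2 (final devoicing): /d/ is a voiced obstruent in word-final position, so it devoices to [t]. /xopakogudad/ → xopakogudat.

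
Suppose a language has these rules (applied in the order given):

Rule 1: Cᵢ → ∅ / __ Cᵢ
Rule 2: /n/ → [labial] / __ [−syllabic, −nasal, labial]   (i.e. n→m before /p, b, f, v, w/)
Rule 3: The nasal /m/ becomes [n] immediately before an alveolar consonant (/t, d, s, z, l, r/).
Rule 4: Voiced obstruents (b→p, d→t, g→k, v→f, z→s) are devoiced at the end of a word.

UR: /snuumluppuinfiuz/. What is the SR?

Rule 1 (degemination): /pp/ is a geminate; the first /p/ deletes. /snuumluppuinfiuz/ → snuumlupuinfiuz.
Rule 2 (nasal place assimilation): /n/ precedes the labial consonant /f/, so it assimilates in place to [m]. /snuumlupuinfiuz/ → snuumlupuimfiuz.
Rule 3 (nasal place assimilation): /m/ precedes the alveolar consonant /l/, so it assimilates in place to [n]. /snuumlupuimfiuz/ → snuunlupuimfiuz.
Rule 4 (final devoicing): /z/ is a voiced obstruent in word-final position, so it devoices to [s]. /snuunlupuimfiuz/ → snuunlupuimfius.

snuunlupuimfius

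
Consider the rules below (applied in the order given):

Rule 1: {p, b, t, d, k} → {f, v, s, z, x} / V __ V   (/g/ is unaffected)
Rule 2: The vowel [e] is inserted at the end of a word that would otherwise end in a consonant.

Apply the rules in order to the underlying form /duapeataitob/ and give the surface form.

Rule 1 (intervocalic spirantization): /p/ is a stop between vowels /a/ and /e/, so it spirantizes to the fricative [f]. /t/ is a stop between vowels /a/ and /a/, so it spirantizes to the fricative [s]. /t/ is a stop between vowels /i/ and /o/, so it spirantizes to the fricative [s]. /duapeataitob/ → duafeasaisob.
Rule 2 (final e-epenthesis): the form ends in the consonant /b/, so [e] is inserted word-finally. /duafeasaisob/ → duafeasaisobe.

duafeasaisobe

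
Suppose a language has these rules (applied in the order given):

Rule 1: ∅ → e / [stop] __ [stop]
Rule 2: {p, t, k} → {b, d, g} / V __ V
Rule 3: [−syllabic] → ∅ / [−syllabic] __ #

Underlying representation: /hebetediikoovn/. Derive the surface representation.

Rule 1 (stop-cluster e-epenthesis): no segment meets the environment; /hebetediikoovn/ is unchanged.
Rule 2 (intervocalic voicing): /t/ is a voiceless stop between vowels /e/ and /e/, so it voices to [d]. /k/ is a voiceless stop between vowels /i/ and /o/, so it voices to [g]. /hebetediikoovn/ → hebedediigoovn.
Rule 3 (final cluster simplification): /n/ is the second consonant of a word-final cluster /vn/, so it deletes. /hebedediigoovn/ → hebedediigoov.

hebedediigoov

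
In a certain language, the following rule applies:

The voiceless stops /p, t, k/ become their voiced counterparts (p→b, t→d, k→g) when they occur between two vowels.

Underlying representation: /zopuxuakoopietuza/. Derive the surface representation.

/p/ is a voiceless stop between vowels /o/ and /u/, so it voices to [b].
/k/ is a voiceless stop between vowels /a/ and /o/, so it voices to [g].
/p/ is a voiceless stop between vowels /o/ and /i/, so it voices to [b].
/t/ is a voiceless stop between vowels /e/ and /u/, so it voices to [d].
Surface form: [zobuxuagoobieduza].

zobuxuagoobieduza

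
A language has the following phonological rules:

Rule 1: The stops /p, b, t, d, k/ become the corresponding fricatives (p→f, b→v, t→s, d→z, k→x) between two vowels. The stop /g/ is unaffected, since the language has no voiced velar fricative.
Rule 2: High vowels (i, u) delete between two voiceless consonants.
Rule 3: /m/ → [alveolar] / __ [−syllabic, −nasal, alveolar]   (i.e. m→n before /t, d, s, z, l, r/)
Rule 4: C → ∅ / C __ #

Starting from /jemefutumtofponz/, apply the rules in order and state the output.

Rule 1 (intervocalic spirantization): /t/ is a stop between vowels /u/ and /u/, so it spirantizes to the fricative [s]. /jemefutumtofponz/ → jemefusumtofponz.
Rule 2 (high vowel syncope): /u/ is a high vowel flanked by voiceless consonants /f/ and /s/, so it deletes. /jemefusumtofponz/ → jemefsumtofponz.
Rule 3 (nasal place assimilation): /m/ precedes the alveolar consonant /t/, so it assimilates in place to [n]. /jemefsumtofponz/ → jemefsuntofponz.
Rule 4 (final cluster simplification): /z/ is the second consonant of a word-final cluster /nz/, so it deletes. /jemefsuntofponz/ → jemefsuntofpon.

jemefsuntofpon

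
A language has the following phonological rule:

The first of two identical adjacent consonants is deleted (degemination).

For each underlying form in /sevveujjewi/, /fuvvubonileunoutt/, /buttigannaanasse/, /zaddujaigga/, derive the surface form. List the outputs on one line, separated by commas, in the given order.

seveujewi, fuvubonileunout, butiganaanase, zadujaiga

/sevveujjewi/: /vv/ is a geminate; the first /v/ deletes. /jj/ is a geminate; the first /j/ deletes. → [seveujewi].
/fuvvubonileunoutt/: /vv/ is a geminate; the first /v/ deletes. /tt/ is a geminate; the first /t/ deletes. → [fuvubonileunout].
/buttigannaanasse/: /tt/ is a geminate; the first /t/ deletes. /nn/ is a geminate; the first /n/ deletes. /ss/ is a geminate; the first /s/ deletes. → [butiganaanase].
/zaddujaigga/: /dd/ is a geminate; the first /d/ deletes. /gg/ is a geminate; the first /g/ deletes. → [zadujaiga].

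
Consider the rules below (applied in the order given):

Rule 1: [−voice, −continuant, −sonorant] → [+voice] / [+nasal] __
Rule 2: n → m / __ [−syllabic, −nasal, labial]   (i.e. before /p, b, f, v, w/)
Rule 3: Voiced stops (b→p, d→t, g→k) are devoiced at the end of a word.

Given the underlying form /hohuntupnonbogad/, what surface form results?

Rule 1 (post-nasal voicing): /t/ is a voiceless stop immediately after the nasal /n/, so it voices to [d]. /hohuntupnonbogad/ → hohundupnonbogad.
Rule 2 (nasal place assimilation): /n/ precedes the labial consonant /b/, so it assimilates in place to [m]. /hohundupnonbogad/ → hohundupnombogad.
Rule 3 (final devoicing): /d/ is a voiced stop in word-final position, so it devoices to [t]. /hohundupnombogad/ → hohundupnombogat.

hohundupnombogat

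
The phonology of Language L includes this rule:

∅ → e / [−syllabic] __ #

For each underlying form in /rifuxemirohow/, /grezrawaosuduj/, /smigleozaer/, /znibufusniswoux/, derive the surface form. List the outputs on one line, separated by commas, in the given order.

rifuxemirohowe, grezrawaosuduje, smigleozaere, znibufusniswouxe

/rifuxemirohow/: the form ends in the consonant /w/, so [e] is inserted word-finally. → [rifuxemirohowe].
/grezrawaosuduj/: the form ends in the consonant /j/, so [e] is inserted word-finally. → [grezrawaosuduje].
/smigleozaer/: the form ends in the consonant /r/, so [e] is inserted word-finally. → [smigleozaere].
/znibufusniswoux/: the form ends in the consonant /x/, so [e] is inserted word-finally. → [znibufusniswouxe].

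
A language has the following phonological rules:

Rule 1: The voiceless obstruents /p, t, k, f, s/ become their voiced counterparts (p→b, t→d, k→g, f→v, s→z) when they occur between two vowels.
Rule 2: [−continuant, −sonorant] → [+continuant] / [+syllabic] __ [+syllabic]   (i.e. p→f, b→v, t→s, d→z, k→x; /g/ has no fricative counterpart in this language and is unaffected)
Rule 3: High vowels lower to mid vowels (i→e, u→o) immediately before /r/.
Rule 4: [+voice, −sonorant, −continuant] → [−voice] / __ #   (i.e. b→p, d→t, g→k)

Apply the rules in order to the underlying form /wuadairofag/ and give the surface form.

wuazaerovak

Rule 1 (intervocalic voicing): /f/ is a voiceless obstruent between vowels /o/ and /a/, so it voices to [v]. /wuadairofag/ → wuadairovag.
Rule 2 (intervocalic spirantization): /d/ is a stop between vowels /a/ and /a/, so it spirantizes to the fricative [z]. /wuadairovag/ → wuazairovag.
Rule 3 (pre-rhotic lowering): /i/ is a high vowel immediately before /r/, so it lowers to [e]. /wuazairovag/ → wuazaerovag.
Rule 4 (final devoicing): /g/ is a voiced stop in word-final position, so it devoices to [k]. /wuazaerovag/ → wuazaerovak.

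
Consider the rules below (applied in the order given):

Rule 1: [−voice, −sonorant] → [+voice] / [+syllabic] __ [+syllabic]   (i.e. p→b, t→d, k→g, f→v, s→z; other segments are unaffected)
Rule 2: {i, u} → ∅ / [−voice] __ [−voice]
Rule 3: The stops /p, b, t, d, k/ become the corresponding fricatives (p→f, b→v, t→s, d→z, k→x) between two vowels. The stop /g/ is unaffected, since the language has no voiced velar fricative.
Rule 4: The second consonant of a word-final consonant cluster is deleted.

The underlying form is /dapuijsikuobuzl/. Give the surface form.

davuijsiguovuz

Rule 1 (intervocalic voicing): /p/ is a voiceless obstruent between vowels /a/ and /u/, so it voices to [b]. /k/ is a voiceless obstruent between vowels /i/ and /u/, so it voices to [g]. /dapuijsikuobuzl/ → dabuijsiguobuzl.
Rule 2 (high vowel syncope): no segment meets the environment; /dabuijsiguobuzl/ is unchanged.
Rule 3 (intervocalic spirantization): /b/ is a stop between vowels /a/ and /u/, so it spirantizes to the fricative [v]. /b/ is a stop between vowels /o/ and /u/, so it spirantizes to the fricative [v]. /dabuijsiguobuzl/ → davuijsiguovuzl.
Rule 4 (final cluster simplification): /l/ is the second consonant of a word-final cluster /zl/, so it deletes. /davuijsiguovuzl/ → davuijsiguovuz.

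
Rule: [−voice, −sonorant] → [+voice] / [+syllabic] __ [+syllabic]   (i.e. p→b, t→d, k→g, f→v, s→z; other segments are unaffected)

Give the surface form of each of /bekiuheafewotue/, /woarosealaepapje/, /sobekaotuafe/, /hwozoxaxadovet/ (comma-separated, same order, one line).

/bekiuheafewotue/: /k/ is a voiceless obstruent between vowels /e/ and /i/, so it voices to [g]. /f/ is a voiceless obstruent between vowels /a/ and /e/, so it voices to [v]. /t/ is a voiceless obstruent between vowels /o/ and /u/, so it voices to [d]. → [begiuheavewodue].
/woarosealaepapje/: /s/ is a voiceless obstruent between vowels /o/ and /e/, so it voices to [z]. /p/ is a voiceless obstruent between vowels /e/ and /a/, so it voices to [b]. → [woarozealaebapje].
/sobekaotuafe/: /k/ is a voiceless obstruent between vowels /e/ and /a/, so it voices to [g]. /t/ is a voiceless obstruent between vowels /o/ and /u/, so it voices to [d]. /f/ is a voiceless obstruent between vowels /a/ and /e/, so it voices to [v]. → [sobegaoduave].
/hwozoxaxadovet/: the rule's environment is not met; surfaces unchanged as [hwozoxaxadovet].

begiuheavewodue, woarozealaebapje, sobegaoduave, hwozoxaxadovet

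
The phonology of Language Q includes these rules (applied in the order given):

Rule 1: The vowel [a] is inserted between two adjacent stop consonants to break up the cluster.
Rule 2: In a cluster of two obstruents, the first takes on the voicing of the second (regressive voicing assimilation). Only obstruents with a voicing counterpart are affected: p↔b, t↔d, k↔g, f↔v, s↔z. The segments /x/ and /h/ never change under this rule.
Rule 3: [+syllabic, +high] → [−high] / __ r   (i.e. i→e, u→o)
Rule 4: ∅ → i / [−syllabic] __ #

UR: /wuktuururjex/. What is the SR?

wukatuororjexi

Rule 1 (stop-cluster a-epenthesis): /k/ and /t/ form a stop–stop cluster, so [a] is inserted between them. /wuktuururjex/ → wukatuururjex.
Rule 2 (regressive voicing assimilation): no segment meets the environment; /wukatuururjex/ is unchanged.
Rule 3 (pre-rhotic lowering): /u/ is a high vowel immediately before /r/, so it lowers to [o]. /u/ is a high vowel immediately before /r/, so it lowers to [o]. /wukatuururjex/ → wukatuororjex.
Rule 4 (final i-epenthesis): the form ends in the consonant /x/, so [i] is inserted word-finally. /wukatuororjex/ → wukatuororjexi.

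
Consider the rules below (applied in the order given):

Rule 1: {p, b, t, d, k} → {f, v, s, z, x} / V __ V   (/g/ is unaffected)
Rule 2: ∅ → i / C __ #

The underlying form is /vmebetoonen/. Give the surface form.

Rule 1 (intervocalic spirantization): /b/ is a stop between vowels /e/ and /e/, so it spirantizes to the fricative [v]. /t/ is a stop between vowels /e/ and /o/, so it spirantizes to the fricative [s]. /vmebetoonen/ → vmevesoonen.
Rule 2 (final i-epenthesis): the form ends in the consonant /n/, so [i] is inserted word-finally. /vmevesoonen/ → vmevesooneni.

vmevesooneni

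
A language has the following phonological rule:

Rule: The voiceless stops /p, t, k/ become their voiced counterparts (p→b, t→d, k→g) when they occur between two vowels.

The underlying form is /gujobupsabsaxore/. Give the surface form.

gujobupsabsaxore

No segment of /gujobupsabsaxore/ meets the structural description of the rule, so the form surfaces unchanged.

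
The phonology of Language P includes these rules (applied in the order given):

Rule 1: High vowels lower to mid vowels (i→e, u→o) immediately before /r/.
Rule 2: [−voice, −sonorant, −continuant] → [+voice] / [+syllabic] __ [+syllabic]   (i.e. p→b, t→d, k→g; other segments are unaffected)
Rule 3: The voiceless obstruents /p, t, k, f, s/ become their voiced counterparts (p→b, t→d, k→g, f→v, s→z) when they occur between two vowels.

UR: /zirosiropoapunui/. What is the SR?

zerozeroboabunui

Rule 1 (pre-rhotic lowering): /i/ is a high vowel immediately before /r/, so it lowers to [e]. /i/ is a high vowel immediately before /r/, so it lowers to [e]. /zirosiropoapunui/ → zeroseropoapunui.
Rule 2 (intervocalic voicing): /p/ is a voiceless stop between vowels /o/ and /o/, so it voices to [b]. /p/ is a voiceless stop between vowels /a/ and /u/, so it voices to [b]. /zeroseropoapunui/ → zeroseroboabunui.
Rule 3 (intervocalic voicing): /s/ is a voiceless obstruent between vowels /o/ and /e/, so it voices to [z]. /zeroseroboabunui/ → zerozeroboabunui.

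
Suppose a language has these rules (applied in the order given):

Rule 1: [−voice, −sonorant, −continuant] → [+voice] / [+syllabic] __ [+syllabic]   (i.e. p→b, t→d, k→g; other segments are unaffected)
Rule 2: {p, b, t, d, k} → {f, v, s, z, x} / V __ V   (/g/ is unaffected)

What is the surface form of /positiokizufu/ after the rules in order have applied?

Rule 1 (intervocalic voicing): /t/ is a voiceless stop between vowels /i/ and /i/, so it voices to [d]. /k/ is a voiceless stop between vowels /o/ and /i/, so it voices to [g]. /positiokizufu/ → posidiogizufu.
Rule 2 (intervocalic spirantization): /d/ is a stop between vowels /i/ and /i/, so it spirantizes to the fricative [z]. /posidiogizufu/ → posiziogizufu.

posiziogizufu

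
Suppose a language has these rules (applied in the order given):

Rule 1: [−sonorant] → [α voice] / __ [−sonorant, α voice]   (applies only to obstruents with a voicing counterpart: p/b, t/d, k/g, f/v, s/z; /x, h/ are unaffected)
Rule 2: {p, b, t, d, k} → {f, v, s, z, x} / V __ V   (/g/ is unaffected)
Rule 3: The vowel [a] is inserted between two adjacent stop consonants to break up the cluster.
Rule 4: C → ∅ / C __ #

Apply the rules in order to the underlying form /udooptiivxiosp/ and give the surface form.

Rule 1 (regressive voicing assimilation): /v/ precedes the voiceless obstruent /x/, so it devoices to [f] by assimilation. /udooptiivxiosp/ → udooptiifxiosp.
Rule 2 (intervocalic spirantization): /d/ is a stop between vowels /u/ and /o/, so it spirantizes to the fricative [z]. /udooptiifxiosp/ → uzooptiifxiosp.
Rule 3 (stop-cluster a-epenthesis): /p/ and /t/ form a stop–stop cluster, so [a] is inserted between them. /uzooptiifxiosp/ → uzoopatiifxiosp.
Rule 4 (final cluster simplification): /p/ is the second consonant of a word-final cluster /sp/, so it deletes. /uzoopatiifxiosp/ → uzoopatiifxios.

uzoopatiifxios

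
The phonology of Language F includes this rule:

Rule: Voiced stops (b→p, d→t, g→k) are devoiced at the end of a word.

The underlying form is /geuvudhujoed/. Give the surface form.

/d/ is a voiced stop in word-final position, so it devoices to [t].
The other instances of /g/, /d/ do not occur in the required environment and remain unchanged.
Surface form: [geuvudhujoet].

geuvudhujoet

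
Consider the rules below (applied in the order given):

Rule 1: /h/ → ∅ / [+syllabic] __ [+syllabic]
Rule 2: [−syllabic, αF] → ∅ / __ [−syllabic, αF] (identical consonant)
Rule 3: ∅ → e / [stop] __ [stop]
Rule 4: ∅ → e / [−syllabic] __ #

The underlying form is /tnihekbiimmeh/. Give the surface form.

tniekebiimehe

Rule 1 (intervocalic h-deletion): /h/ occurs between vowels /i/ and /e/, so it deletes. /tnihekbiimmeh/ → tniekbiimmeh.
Rule 2 (degemination): /mm/ is a geminate; the first /m/ deletes. /tniekbiimmeh/ → tniekbiimeh.
Rule 3 (stop-cluster e-epenthesis): /k/ and /b/ form a stop–stop cluster, so [e] is inserted between them. /tniekbiimeh/ → tniekebiimeh.
Rule 4 (final e-epenthesis): the form ends in the consonant /h/, so [e] is inserted word-finally. /tniekebiimeh/ → tniekebiimehe.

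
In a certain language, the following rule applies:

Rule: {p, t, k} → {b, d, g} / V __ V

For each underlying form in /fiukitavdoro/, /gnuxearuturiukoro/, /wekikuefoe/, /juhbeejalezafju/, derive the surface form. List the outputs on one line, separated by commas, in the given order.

/fiukitavdoro/: /k/ is a voiceless stop between vowels /u/ and /i/, so it voices to [g]. /t/ is a voiceless stop between vowels /i/ and /a/, so it voices to [d]. → [fiugidavdoro].
/gnuxearuturiukoro/: /t/ is a voiceless stop between vowels /u/ and /u/, so it voices to [d]. /k/ is a voiceless stop between vowels /u/ and /o/, so it voices to [g]. → [gnuxearuduriugoro].
/wekikuefoe/: /k/ is a voiceless stop between vowels /e/ and /i/, so it voices to [g]. /k/ is a voiceless stop between vowels /i/ and /u/, so it voices to [g]. → [wegiguefoe].
/juhbeejalezafju/: the rule's environment is not met; surfaces unchanged as [juhbeejalezafju].

fiugidavdoro, gnuxearuduriugoro, wegiguefoe, juhbeejalezafju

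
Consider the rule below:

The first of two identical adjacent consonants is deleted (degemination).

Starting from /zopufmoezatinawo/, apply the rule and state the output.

No segment of /zopufmoezatinawo/ meets the structural description of the rule, so the form surfaces unchanged.

zopufmoezatinawo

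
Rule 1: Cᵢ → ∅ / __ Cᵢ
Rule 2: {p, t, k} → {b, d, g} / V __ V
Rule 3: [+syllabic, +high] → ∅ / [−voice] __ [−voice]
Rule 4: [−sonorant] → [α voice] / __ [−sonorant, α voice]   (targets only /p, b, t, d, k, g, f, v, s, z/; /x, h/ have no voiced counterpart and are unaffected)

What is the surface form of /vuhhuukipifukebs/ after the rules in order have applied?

vuhuugibifugeps

Rule 1 (degemination): /hh/ is a geminate; the first /h/ deletes. /vuhhuukipifukebs/ → vuhuukipifukebs.
Rule 2 (intervocalic voicing): /k/ is a voiceless stop between vowels /u/ and /i/, so it voices to [g]. /p/ is a voiceless stop between vowels /i/ and /i/, so it voices to [b]. /k/ is a voiceless stop between vowels /u/ and /e/, so it voices to [g]. /vuhuukipifukebs/ → vuhuugibifugebs.
Rule 3 (high vowel syncope): no segment meets the environment; /vuhuugibifugebs/ is unchanged.
Rule 4 (regressive voicing assimilation): /b/ precedes the voiceless obstruent /s/, so it devoices to [p] by assimilation. /vuhuugibifugebs/ → vuhuugibifugeps.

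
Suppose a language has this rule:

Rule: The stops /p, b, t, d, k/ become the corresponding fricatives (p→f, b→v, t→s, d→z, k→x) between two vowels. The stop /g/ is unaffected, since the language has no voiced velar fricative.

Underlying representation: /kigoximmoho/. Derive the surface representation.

No segment of /kigoximmoho/ meets the structural description of the rule, so the form surfaces unchanged.

kigoximmoho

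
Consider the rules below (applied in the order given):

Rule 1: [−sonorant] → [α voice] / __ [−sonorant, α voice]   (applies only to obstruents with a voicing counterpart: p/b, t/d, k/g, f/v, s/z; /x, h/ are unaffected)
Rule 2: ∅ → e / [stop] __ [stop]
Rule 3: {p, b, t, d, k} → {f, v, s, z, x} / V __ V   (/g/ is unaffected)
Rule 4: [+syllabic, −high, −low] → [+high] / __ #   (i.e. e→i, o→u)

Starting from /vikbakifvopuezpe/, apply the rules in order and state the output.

vigevaxivvofuespi

Rule 1 (regressive voicing assimilation): /k/ precedes the voiced obstruent /b/, so it voices to [g] by assimilation. /f/ precedes the voiced obstruent /v/, so it voices to [v] by assimilation. /z/ precedes the voiceless obstruent /p/, so it devoices to [s] by assimilation. /vikbakifvopuezpe/ → vigbakivvopuespe.
Rule 2 (stop-cluster e-epenthesis): /g/ and /b/ form a stop–stop cluster, so [e] is inserted between them. /vigbakivvopuespe/ → vigebakivvopuespe.
Rule 3 (intervocalic spirantization): /b/ is a stop between vowels /e/ and /a/, so it spirantizes to the fricative [v]. /k/ is a stop between vowels /a/ and /i/, so it spirantizes to the fricative [x]. /p/ is a stop between vowels /o/ and /u/, so it spirantizes to the fricative [f]. /vigebakivvopuespe/ → vigevaxivvofuespe.
Rule 4 (final vowel raising): /e/ is a mid vowel in word-final position, so it raises to [i]. /vigevaxivvofuespe/ → vigevaxivvofuespi.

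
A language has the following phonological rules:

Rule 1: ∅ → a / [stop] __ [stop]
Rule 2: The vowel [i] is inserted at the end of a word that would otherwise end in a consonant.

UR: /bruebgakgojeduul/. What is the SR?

bruebagakagojeduuli

Rule 1 (stop-cluster a-epenthesis): /b/ and /g/ form a stop–stop cluster, so [a] is inserted between them. /k/ and /g/ form a stop–stop cluster, so [a] is inserted between them. /bruebgakgojeduul/ → bruebagakagojeduul.
Rule 2 (final i-epenthesis): the form ends in the consonant /l/, so [i] is inserted word-finally. /bruebagakagojeduul/ → bruebagakagojeduuli.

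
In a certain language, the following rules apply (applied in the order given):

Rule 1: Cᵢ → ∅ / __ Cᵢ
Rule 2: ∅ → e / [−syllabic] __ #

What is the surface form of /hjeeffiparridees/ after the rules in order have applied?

Rule 1 (degemination): /ff/ is a geminate; the first /f/ deletes. /rr/ is a geminate; the first /r/ deletes. /hjeeffiparridees/ → hjeefiparidees.
Rule 2 (final e-epenthesis): the form ends in the consonant /s/, so [e] is inserted word-finally. /hjeefiparidees/ → hjeefiparideese.

hjeefiparideese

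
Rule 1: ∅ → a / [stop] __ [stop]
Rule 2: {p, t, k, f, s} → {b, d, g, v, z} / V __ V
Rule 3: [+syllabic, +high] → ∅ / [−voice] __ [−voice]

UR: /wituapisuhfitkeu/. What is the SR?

widuabizuhfidageu

Rule 1 (stop-cluster a-epenthesis): /t/ and /k/ form a stop–stop cluster, so [a] is inserted between them. /wituapisuhfitkeu/ → wituapisuhfitakeu.
Rule 2 (intervocalic voicing): /t/ is a voiceless obstruent between vowels /i/ and /u/, so it voices to [d]. /p/ is a voiceless obstruent between vowels /a/ and /i/, so it voices to [b]. /s/ is a voiceless obstruent between vowels /i/ and /u/, so it voices to [z]. /t/ is a voiceless obstruent between vowels /i/ and /a/, so it voices to [d]. /k/ is a voiceless obstruent between vowels /a/ and /e/, so it voices to [g]. /wituapisuhfitakeu/ → widuabizuhfidageu.
Rule 3 (high vowel syncope): no segment meets the environment; /widuabizuhfidageu/ is unchanged.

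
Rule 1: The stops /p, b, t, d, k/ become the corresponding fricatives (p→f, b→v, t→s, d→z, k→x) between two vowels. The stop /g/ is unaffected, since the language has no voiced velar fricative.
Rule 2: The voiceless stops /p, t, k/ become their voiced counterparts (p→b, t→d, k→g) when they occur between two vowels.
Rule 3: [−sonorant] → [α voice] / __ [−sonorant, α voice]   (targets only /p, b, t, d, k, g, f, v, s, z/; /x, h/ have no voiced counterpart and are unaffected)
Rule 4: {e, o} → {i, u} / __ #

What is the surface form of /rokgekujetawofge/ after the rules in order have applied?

roggexujesawovgi

Rule 1 (intervocalic spirantization): /k/ is a stop between vowels /e/ and /u/, so it spirantizes to the fricative [x]. /t/ is a stop between vowels /e/ and /a/, so it spirantizes to the fricative [s]. /rokgekujetawofge/ → rokgexujesawofge.
Rule 2 (intervocalic voicing): no segment meets the environment; /rokgexujesawofge/ is unchanged.
Rule 3 (regressive voicing assimilation): /k/ precedes the voiced obstruent /g/, so it voices to [g] by assimilation. /f/ precedes the voiced obstruent /g/, so it voices to [v] by assimilation. /rokgexujesawofge/ → roggexujesawovge.
Rule 4 (final vowel raising): /e/ is a mid vowel in word-final position, so it raises to [i]. /roggexujesawovge/ → roggexujesawovgi.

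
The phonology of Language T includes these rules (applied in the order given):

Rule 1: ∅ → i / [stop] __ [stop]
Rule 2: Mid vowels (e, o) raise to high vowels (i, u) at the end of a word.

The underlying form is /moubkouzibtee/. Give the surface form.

Rule 1 (stop-cluster i-epenthesis): /b/ and /k/ form a stop–stop cluster, so [i] is inserted between them. /b/ and /t/ form a stop–stop cluster, so [i] is inserted between them. /moubkouzibtee/ → moubikouzibitee.
Rule 2 (final vowel raising): /e/ is a mid vowel in word-final position, so it raises to [i]. /moubikouzibitee/ → moubikouzibitei.

moubikouzibitei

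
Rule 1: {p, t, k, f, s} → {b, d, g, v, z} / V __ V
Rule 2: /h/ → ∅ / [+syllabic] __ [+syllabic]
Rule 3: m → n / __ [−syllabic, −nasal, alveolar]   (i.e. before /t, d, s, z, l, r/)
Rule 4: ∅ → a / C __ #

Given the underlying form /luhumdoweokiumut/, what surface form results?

luundoweogiumuta

Rule 1 (intervocalic voicing): /k/ is a voiceless obstruent between vowels /o/ and /i/, so it voices to [g]. /luhumdoweokiumut/ → luhumdoweogiumut.
Rule 2 (intervocalic h-deletion): /h/ occurs between vowels /u/ and /u/, so it deletes. /luhumdoweogiumut/ → luumdoweogiumut.
Rule 3 (nasal place assimilation): /m/ precedes the alveolar consonant /d/, so it assimilates in place to [n]. /luumdoweogiumut/ → luundoweogiumut.
Rule 4 (final a-epenthesis): the form ends in the consonant /t/, so [a] is inserted word-finally. /luundoweogiumut/ → luundoweogiumuta.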